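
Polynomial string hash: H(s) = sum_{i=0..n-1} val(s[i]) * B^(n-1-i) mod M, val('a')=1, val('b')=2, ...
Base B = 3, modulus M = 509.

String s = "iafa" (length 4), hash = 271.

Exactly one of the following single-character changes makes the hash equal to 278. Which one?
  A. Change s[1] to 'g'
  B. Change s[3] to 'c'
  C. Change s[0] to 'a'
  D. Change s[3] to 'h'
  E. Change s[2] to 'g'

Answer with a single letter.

Option A: s[1]='a'->'g', delta=(7-1)*3^2 mod 509 = 54, hash=271+54 mod 509 = 325
Option B: s[3]='a'->'c', delta=(3-1)*3^0 mod 509 = 2, hash=271+2 mod 509 = 273
Option C: s[0]='i'->'a', delta=(1-9)*3^3 mod 509 = 293, hash=271+293 mod 509 = 55
Option D: s[3]='a'->'h', delta=(8-1)*3^0 mod 509 = 7, hash=271+7 mod 509 = 278 <-- target
Option E: s[2]='f'->'g', delta=(7-6)*3^1 mod 509 = 3, hash=271+3 mod 509 = 274

Answer: D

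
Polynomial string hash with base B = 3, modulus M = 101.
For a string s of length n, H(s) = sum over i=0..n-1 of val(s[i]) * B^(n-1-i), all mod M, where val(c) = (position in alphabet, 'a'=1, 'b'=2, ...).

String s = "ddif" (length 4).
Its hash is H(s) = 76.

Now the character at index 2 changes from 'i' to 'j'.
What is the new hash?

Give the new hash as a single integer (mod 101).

Answer: 79

Derivation:
val('i') = 9, val('j') = 10
Position k = 2, exponent = n-1-k = 1
B^1 mod M = 3^1 mod 101 = 3
Delta = (10 - 9) * 3 mod 101 = 3
New hash = (76 + 3) mod 101 = 79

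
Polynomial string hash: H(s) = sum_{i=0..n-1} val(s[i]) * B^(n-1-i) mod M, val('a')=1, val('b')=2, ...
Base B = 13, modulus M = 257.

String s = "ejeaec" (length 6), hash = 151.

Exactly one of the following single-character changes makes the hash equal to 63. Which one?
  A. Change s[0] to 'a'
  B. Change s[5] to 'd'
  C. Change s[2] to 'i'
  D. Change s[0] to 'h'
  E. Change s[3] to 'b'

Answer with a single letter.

Option A: s[0]='e'->'a', delta=(1-5)*13^5 mod 257 = 31, hash=151+31 mod 257 = 182
Option B: s[5]='c'->'d', delta=(4-3)*13^0 mod 257 = 1, hash=151+1 mod 257 = 152
Option C: s[2]='e'->'i', delta=(9-5)*13^3 mod 257 = 50, hash=151+50 mod 257 = 201
Option D: s[0]='e'->'h', delta=(8-5)*13^5 mod 257 = 41, hash=151+41 mod 257 = 192
Option E: s[3]='a'->'b', delta=(2-1)*13^2 mod 257 = 169, hash=151+169 mod 257 = 63 <-- target

Answer: E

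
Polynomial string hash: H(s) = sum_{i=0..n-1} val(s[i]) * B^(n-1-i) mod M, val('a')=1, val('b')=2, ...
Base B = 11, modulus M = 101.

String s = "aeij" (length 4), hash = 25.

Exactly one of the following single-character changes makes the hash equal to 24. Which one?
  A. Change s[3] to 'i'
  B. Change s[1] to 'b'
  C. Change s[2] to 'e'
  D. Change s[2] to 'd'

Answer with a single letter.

Option A: s[3]='j'->'i', delta=(9-10)*11^0 mod 101 = 100, hash=25+100 mod 101 = 24 <-- target
Option B: s[1]='e'->'b', delta=(2-5)*11^2 mod 101 = 41, hash=25+41 mod 101 = 66
Option C: s[2]='i'->'e', delta=(5-9)*11^1 mod 101 = 57, hash=25+57 mod 101 = 82
Option D: s[2]='i'->'d', delta=(4-9)*11^1 mod 101 = 46, hash=25+46 mod 101 = 71

Answer: A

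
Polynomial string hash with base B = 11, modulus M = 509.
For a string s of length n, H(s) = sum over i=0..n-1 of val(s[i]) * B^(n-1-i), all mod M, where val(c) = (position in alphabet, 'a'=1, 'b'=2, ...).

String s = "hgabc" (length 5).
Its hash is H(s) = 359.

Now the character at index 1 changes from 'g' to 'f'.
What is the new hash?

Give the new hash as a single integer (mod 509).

Answer: 46

Derivation:
val('g') = 7, val('f') = 6
Position k = 1, exponent = n-1-k = 3
B^3 mod M = 11^3 mod 509 = 313
Delta = (6 - 7) * 313 mod 509 = 196
New hash = (359 + 196) mod 509 = 46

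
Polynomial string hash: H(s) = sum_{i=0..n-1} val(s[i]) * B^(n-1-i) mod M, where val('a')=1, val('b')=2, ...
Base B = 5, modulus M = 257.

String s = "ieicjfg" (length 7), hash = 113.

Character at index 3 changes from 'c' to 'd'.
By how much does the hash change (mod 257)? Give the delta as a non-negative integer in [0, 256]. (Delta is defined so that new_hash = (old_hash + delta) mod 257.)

Delta formula: (val(new) - val(old)) * B^(n-1-k) mod M
  val('d') - val('c') = 4 - 3 = 1
  B^(n-1-k) = 5^3 mod 257 = 125
  Delta = 1 * 125 mod 257 = 125

Answer: 125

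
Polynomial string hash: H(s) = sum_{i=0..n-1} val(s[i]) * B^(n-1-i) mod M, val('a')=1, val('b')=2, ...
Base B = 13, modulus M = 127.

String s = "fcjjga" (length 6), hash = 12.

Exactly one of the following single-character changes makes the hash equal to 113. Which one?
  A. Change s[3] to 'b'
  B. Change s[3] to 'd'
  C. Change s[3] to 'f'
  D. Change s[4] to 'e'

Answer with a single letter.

Option A: s[3]='j'->'b', delta=(2-10)*13^2 mod 127 = 45, hash=12+45 mod 127 = 57
Option B: s[3]='j'->'d', delta=(4-10)*13^2 mod 127 = 2, hash=12+2 mod 127 = 14
Option C: s[3]='j'->'f', delta=(6-10)*13^2 mod 127 = 86, hash=12+86 mod 127 = 98
Option D: s[4]='g'->'e', delta=(5-7)*13^1 mod 127 = 101, hash=12+101 mod 127 = 113 <-- target

Answer: D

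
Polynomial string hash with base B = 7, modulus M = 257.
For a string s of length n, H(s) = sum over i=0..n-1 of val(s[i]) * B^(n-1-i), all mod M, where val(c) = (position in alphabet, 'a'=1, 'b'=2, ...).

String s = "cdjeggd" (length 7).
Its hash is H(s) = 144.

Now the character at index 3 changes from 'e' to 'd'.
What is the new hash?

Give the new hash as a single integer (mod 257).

val('e') = 5, val('d') = 4
Position k = 3, exponent = n-1-k = 3
B^3 mod M = 7^3 mod 257 = 86
Delta = (4 - 5) * 86 mod 257 = 171
New hash = (144 + 171) mod 257 = 58

Answer: 58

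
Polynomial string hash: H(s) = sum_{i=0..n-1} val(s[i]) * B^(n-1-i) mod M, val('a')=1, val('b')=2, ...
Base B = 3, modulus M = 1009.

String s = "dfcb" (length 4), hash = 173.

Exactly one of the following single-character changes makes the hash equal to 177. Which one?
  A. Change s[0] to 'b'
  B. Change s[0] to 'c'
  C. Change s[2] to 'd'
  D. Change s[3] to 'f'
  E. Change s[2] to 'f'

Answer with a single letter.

Answer: D

Derivation:
Option A: s[0]='d'->'b', delta=(2-4)*3^3 mod 1009 = 955, hash=173+955 mod 1009 = 119
Option B: s[0]='d'->'c', delta=(3-4)*3^3 mod 1009 = 982, hash=173+982 mod 1009 = 146
Option C: s[2]='c'->'d', delta=(4-3)*3^1 mod 1009 = 3, hash=173+3 mod 1009 = 176
Option D: s[3]='b'->'f', delta=(6-2)*3^0 mod 1009 = 4, hash=173+4 mod 1009 = 177 <-- target
Option E: s[2]='c'->'f', delta=(6-3)*3^1 mod 1009 = 9, hash=173+9 mod 1009 = 182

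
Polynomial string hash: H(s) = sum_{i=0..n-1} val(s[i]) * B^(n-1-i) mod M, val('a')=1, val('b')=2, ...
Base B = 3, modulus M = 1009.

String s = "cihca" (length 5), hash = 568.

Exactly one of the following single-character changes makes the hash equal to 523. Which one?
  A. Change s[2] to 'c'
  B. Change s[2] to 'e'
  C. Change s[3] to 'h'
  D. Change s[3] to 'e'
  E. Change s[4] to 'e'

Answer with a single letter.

Option A: s[2]='h'->'c', delta=(3-8)*3^2 mod 1009 = 964, hash=568+964 mod 1009 = 523 <-- target
Option B: s[2]='h'->'e', delta=(5-8)*3^2 mod 1009 = 982, hash=568+982 mod 1009 = 541
Option C: s[3]='c'->'h', delta=(8-3)*3^1 mod 1009 = 15, hash=568+15 mod 1009 = 583
Option D: s[3]='c'->'e', delta=(5-3)*3^1 mod 1009 = 6, hash=568+6 mod 1009 = 574
Option E: s[4]='a'->'e', delta=(5-1)*3^0 mod 1009 = 4, hash=568+4 mod 1009 = 572

Answer: A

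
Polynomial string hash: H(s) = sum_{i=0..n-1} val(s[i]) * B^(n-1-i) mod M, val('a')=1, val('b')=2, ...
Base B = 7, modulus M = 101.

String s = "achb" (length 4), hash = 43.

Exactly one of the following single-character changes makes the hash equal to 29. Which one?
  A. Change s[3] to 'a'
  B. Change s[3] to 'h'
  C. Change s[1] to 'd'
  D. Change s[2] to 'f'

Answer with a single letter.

Option A: s[3]='b'->'a', delta=(1-2)*7^0 mod 101 = 100, hash=43+100 mod 101 = 42
Option B: s[3]='b'->'h', delta=(8-2)*7^0 mod 101 = 6, hash=43+6 mod 101 = 49
Option C: s[1]='c'->'d', delta=(4-3)*7^2 mod 101 = 49, hash=43+49 mod 101 = 92
Option D: s[2]='h'->'f', delta=(6-8)*7^1 mod 101 = 87, hash=43+87 mod 101 = 29 <-- target

Answer: D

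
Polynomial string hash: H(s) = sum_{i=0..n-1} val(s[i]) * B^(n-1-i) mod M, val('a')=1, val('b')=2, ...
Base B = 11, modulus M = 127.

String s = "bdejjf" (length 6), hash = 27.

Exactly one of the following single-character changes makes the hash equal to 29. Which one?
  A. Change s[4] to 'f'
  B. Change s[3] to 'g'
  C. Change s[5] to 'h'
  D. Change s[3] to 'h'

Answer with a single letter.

Option A: s[4]='j'->'f', delta=(6-10)*11^1 mod 127 = 83, hash=27+83 mod 127 = 110
Option B: s[3]='j'->'g', delta=(7-10)*11^2 mod 127 = 18, hash=27+18 mod 127 = 45
Option C: s[5]='f'->'h', delta=(8-6)*11^0 mod 127 = 2, hash=27+2 mod 127 = 29 <-- target
Option D: s[3]='j'->'h', delta=(8-10)*11^2 mod 127 = 12, hash=27+12 mod 127 = 39

Answer: C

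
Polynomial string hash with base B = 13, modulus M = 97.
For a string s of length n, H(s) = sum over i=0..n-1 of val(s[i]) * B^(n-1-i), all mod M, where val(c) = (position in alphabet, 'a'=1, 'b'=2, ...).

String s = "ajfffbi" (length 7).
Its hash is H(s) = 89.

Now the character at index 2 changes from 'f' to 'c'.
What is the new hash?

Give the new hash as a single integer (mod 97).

Answer: 57

Derivation:
val('f') = 6, val('c') = 3
Position k = 2, exponent = n-1-k = 4
B^4 mod M = 13^4 mod 97 = 43
Delta = (3 - 6) * 43 mod 97 = 65
New hash = (89 + 65) mod 97 = 57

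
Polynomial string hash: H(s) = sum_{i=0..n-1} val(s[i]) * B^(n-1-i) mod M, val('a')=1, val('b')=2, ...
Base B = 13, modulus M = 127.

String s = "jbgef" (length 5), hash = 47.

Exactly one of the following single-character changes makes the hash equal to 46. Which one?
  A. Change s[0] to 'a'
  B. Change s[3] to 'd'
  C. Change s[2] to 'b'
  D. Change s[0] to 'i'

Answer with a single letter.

Option A: s[0]='j'->'a', delta=(1-10)*13^4 mod 127 = 126, hash=47+126 mod 127 = 46 <-- target
Option B: s[3]='e'->'d', delta=(4-5)*13^1 mod 127 = 114, hash=47+114 mod 127 = 34
Option C: s[2]='g'->'b', delta=(2-7)*13^2 mod 127 = 44, hash=47+44 mod 127 = 91
Option D: s[0]='j'->'i', delta=(9-10)*13^4 mod 127 = 14, hash=47+14 mod 127 = 61

Answer: A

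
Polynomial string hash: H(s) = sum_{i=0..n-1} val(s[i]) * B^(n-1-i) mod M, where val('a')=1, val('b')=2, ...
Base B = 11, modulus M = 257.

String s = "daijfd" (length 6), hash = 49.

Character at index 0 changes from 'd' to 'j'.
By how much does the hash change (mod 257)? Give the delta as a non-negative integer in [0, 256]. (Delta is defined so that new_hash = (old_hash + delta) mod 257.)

Answer: 243

Derivation:
Delta formula: (val(new) - val(old)) * B^(n-1-k) mod M
  val('j') - val('d') = 10 - 4 = 6
  B^(n-1-k) = 11^5 mod 257 = 169
  Delta = 6 * 169 mod 257 = 243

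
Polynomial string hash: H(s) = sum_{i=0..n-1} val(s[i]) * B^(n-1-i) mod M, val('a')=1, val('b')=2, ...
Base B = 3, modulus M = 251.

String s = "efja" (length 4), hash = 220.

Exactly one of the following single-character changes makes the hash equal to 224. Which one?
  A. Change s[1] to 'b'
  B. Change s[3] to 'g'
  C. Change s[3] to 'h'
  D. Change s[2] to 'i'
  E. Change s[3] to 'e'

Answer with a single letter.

Answer: E

Derivation:
Option A: s[1]='f'->'b', delta=(2-6)*3^2 mod 251 = 215, hash=220+215 mod 251 = 184
Option B: s[3]='a'->'g', delta=(7-1)*3^0 mod 251 = 6, hash=220+6 mod 251 = 226
Option C: s[3]='a'->'h', delta=(8-1)*3^0 mod 251 = 7, hash=220+7 mod 251 = 227
Option D: s[2]='j'->'i', delta=(9-10)*3^1 mod 251 = 248, hash=220+248 mod 251 = 217
Option E: s[3]='a'->'e', delta=(5-1)*3^0 mod 251 = 4, hash=220+4 mod 251 = 224 <-- target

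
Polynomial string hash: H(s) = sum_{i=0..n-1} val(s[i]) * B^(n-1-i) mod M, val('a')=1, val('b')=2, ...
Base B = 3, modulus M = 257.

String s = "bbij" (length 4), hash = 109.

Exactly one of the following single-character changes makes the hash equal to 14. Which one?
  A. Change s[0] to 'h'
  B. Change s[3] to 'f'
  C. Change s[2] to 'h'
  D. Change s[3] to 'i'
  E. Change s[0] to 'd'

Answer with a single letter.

Option A: s[0]='b'->'h', delta=(8-2)*3^3 mod 257 = 162, hash=109+162 mod 257 = 14 <-- target
Option B: s[3]='j'->'f', delta=(6-10)*3^0 mod 257 = 253, hash=109+253 mod 257 = 105
Option C: s[2]='i'->'h', delta=(8-9)*3^1 mod 257 = 254, hash=109+254 mod 257 = 106
Option D: s[3]='j'->'i', delta=(9-10)*3^0 mod 257 = 256, hash=109+256 mod 257 = 108
Option E: s[0]='b'->'d', delta=(4-2)*3^3 mod 257 = 54, hash=109+54 mod 257 = 163

Answer: A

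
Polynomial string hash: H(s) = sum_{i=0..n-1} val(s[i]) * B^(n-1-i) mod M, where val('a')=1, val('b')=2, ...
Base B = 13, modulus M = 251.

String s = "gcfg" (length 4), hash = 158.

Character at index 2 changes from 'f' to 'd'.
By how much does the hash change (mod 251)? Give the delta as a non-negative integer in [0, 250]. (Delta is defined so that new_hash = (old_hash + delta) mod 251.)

Delta formula: (val(new) - val(old)) * B^(n-1-k) mod M
  val('d') - val('f') = 4 - 6 = -2
  B^(n-1-k) = 13^1 mod 251 = 13
  Delta = -2 * 13 mod 251 = 225

Answer: 225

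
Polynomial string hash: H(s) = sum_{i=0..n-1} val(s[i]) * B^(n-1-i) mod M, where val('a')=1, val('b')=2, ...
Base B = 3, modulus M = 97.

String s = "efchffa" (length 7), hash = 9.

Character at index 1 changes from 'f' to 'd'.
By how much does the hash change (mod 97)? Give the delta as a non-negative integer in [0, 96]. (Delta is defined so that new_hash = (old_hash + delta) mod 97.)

Answer: 96

Derivation:
Delta formula: (val(new) - val(old)) * B^(n-1-k) mod M
  val('d') - val('f') = 4 - 6 = -2
  B^(n-1-k) = 3^5 mod 97 = 49
  Delta = -2 * 49 mod 97 = 96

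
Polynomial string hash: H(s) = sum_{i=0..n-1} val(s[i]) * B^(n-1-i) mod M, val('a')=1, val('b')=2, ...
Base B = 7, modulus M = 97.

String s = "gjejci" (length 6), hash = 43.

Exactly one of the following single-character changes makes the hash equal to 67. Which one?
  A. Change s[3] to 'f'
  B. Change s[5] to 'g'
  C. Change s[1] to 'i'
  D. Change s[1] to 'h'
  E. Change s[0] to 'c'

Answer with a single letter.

Answer: C

Derivation:
Option A: s[3]='j'->'f', delta=(6-10)*7^2 mod 97 = 95, hash=43+95 mod 97 = 41
Option B: s[5]='i'->'g', delta=(7-9)*7^0 mod 97 = 95, hash=43+95 mod 97 = 41
Option C: s[1]='j'->'i', delta=(9-10)*7^4 mod 97 = 24, hash=43+24 mod 97 = 67 <-- target
Option D: s[1]='j'->'h', delta=(8-10)*7^4 mod 97 = 48, hash=43+48 mod 97 = 91
Option E: s[0]='g'->'c', delta=(3-7)*7^5 mod 97 = 90, hash=43+90 mod 97 = 36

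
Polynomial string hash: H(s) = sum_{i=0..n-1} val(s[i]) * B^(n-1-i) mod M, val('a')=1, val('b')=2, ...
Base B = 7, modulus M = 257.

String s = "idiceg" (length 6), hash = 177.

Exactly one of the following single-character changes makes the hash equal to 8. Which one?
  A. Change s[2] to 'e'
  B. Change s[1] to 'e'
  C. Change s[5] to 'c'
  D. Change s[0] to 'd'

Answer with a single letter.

Option A: s[2]='i'->'e', delta=(5-9)*7^3 mod 257 = 170, hash=177+170 mod 257 = 90
Option B: s[1]='d'->'e', delta=(5-4)*7^4 mod 257 = 88, hash=177+88 mod 257 = 8 <-- target
Option C: s[5]='g'->'c', delta=(3-7)*7^0 mod 257 = 253, hash=177+253 mod 257 = 173
Option D: s[0]='i'->'d', delta=(4-9)*7^5 mod 257 = 4, hash=177+4 mod 257 = 181

Answer: B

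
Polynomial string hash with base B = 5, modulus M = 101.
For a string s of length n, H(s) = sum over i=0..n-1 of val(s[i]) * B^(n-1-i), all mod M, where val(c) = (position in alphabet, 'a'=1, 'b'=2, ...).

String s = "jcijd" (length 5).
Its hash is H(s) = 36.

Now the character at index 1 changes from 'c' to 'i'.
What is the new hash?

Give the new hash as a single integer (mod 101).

val('c') = 3, val('i') = 9
Position k = 1, exponent = n-1-k = 3
B^3 mod M = 5^3 mod 101 = 24
Delta = (9 - 3) * 24 mod 101 = 43
New hash = (36 + 43) mod 101 = 79

Answer: 79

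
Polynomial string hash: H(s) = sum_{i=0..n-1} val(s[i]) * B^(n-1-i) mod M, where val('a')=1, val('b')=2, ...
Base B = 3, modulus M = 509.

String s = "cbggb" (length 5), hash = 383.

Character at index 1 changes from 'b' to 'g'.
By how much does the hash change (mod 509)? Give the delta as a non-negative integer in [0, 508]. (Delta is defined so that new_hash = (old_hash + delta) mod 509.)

Delta formula: (val(new) - val(old)) * B^(n-1-k) mod M
  val('g') - val('b') = 7 - 2 = 5
  B^(n-1-k) = 3^3 mod 509 = 27
  Delta = 5 * 27 mod 509 = 135

Answer: 135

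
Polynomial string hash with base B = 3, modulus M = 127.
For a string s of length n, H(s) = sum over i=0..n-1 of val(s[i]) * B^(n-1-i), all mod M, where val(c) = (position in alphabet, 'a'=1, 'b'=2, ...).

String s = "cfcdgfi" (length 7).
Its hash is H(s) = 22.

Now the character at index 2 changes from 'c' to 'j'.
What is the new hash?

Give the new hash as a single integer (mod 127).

val('c') = 3, val('j') = 10
Position k = 2, exponent = n-1-k = 4
B^4 mod M = 3^4 mod 127 = 81
Delta = (10 - 3) * 81 mod 127 = 59
New hash = (22 + 59) mod 127 = 81

Answer: 81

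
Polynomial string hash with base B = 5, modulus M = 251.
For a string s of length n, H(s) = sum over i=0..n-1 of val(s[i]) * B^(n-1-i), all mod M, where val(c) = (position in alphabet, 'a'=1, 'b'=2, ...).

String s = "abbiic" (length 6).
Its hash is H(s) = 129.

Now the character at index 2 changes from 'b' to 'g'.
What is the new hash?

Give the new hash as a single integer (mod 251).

val('b') = 2, val('g') = 7
Position k = 2, exponent = n-1-k = 3
B^3 mod M = 5^3 mod 251 = 125
Delta = (7 - 2) * 125 mod 251 = 123
New hash = (129 + 123) mod 251 = 1

Answer: 1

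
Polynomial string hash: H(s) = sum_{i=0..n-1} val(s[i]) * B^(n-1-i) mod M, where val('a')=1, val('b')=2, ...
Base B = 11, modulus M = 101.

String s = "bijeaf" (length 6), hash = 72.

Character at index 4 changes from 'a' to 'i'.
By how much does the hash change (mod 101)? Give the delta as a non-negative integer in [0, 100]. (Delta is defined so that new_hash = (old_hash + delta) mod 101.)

Answer: 88

Derivation:
Delta formula: (val(new) - val(old)) * B^(n-1-k) mod M
  val('i') - val('a') = 9 - 1 = 8
  B^(n-1-k) = 11^1 mod 101 = 11
  Delta = 8 * 11 mod 101 = 88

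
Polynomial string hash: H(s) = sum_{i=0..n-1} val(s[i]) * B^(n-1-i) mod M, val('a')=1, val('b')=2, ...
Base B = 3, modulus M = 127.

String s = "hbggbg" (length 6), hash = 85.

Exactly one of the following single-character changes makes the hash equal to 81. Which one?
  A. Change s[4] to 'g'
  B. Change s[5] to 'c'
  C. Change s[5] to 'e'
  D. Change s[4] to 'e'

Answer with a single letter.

Answer: B

Derivation:
Option A: s[4]='b'->'g', delta=(7-2)*3^1 mod 127 = 15, hash=85+15 mod 127 = 100
Option B: s[5]='g'->'c', delta=(3-7)*3^0 mod 127 = 123, hash=85+123 mod 127 = 81 <-- target
Option C: s[5]='g'->'e', delta=(5-7)*3^0 mod 127 = 125, hash=85+125 mod 127 = 83
Option D: s[4]='b'->'e', delta=(5-2)*3^1 mod 127 = 9, hash=85+9 mod 127 = 94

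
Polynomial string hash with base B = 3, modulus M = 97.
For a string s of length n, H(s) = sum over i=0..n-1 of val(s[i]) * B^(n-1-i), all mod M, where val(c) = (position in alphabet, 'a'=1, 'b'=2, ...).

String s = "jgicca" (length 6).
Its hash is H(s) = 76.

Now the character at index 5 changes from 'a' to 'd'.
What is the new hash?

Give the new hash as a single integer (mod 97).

Answer: 79

Derivation:
val('a') = 1, val('d') = 4
Position k = 5, exponent = n-1-k = 0
B^0 mod M = 3^0 mod 97 = 1
Delta = (4 - 1) * 1 mod 97 = 3
New hash = (76 + 3) mod 97 = 79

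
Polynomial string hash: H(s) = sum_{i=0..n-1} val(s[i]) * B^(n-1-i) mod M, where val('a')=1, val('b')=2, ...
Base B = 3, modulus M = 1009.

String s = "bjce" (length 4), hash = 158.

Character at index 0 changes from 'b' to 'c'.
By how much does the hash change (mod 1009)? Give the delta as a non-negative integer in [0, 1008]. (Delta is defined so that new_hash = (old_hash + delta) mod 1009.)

Answer: 27

Derivation:
Delta formula: (val(new) - val(old)) * B^(n-1-k) mod M
  val('c') - val('b') = 3 - 2 = 1
  B^(n-1-k) = 3^3 mod 1009 = 27
  Delta = 1 * 27 mod 1009 = 27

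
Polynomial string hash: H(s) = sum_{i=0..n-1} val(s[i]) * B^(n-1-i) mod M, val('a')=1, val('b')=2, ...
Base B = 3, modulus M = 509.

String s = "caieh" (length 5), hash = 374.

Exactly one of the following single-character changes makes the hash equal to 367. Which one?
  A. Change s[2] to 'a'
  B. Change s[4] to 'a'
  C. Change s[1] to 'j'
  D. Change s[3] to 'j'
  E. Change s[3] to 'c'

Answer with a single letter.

Option A: s[2]='i'->'a', delta=(1-9)*3^2 mod 509 = 437, hash=374+437 mod 509 = 302
Option B: s[4]='h'->'a', delta=(1-8)*3^0 mod 509 = 502, hash=374+502 mod 509 = 367 <-- target
Option C: s[1]='a'->'j', delta=(10-1)*3^3 mod 509 = 243, hash=374+243 mod 509 = 108
Option D: s[3]='e'->'j', delta=(10-5)*3^1 mod 509 = 15, hash=374+15 mod 509 = 389
Option E: s[3]='e'->'c', delta=(3-5)*3^1 mod 509 = 503, hash=374+503 mod 509 = 368

Answer: B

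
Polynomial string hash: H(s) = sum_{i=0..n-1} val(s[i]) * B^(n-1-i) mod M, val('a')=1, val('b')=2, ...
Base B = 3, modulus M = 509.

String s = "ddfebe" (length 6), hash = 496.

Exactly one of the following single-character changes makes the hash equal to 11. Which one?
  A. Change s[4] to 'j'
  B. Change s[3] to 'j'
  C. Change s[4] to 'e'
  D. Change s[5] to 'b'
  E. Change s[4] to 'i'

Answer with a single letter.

Option A: s[4]='b'->'j', delta=(10-2)*3^1 mod 509 = 24, hash=496+24 mod 509 = 11 <-- target
Option B: s[3]='e'->'j', delta=(10-5)*3^2 mod 509 = 45, hash=496+45 mod 509 = 32
Option C: s[4]='b'->'e', delta=(5-2)*3^1 mod 509 = 9, hash=496+9 mod 509 = 505
Option D: s[5]='e'->'b', delta=(2-5)*3^0 mod 509 = 506, hash=496+506 mod 509 = 493
Option E: s[4]='b'->'i', delta=(9-2)*3^1 mod 509 = 21, hash=496+21 mod 509 = 8

Answer: A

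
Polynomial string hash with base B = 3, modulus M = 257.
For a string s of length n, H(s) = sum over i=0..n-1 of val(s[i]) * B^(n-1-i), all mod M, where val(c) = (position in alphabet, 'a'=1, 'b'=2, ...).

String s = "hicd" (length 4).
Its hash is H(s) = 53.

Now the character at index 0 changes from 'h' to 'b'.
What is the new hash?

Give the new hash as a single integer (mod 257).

val('h') = 8, val('b') = 2
Position k = 0, exponent = n-1-k = 3
B^3 mod M = 3^3 mod 257 = 27
Delta = (2 - 8) * 27 mod 257 = 95
New hash = (53 + 95) mod 257 = 148

Answer: 148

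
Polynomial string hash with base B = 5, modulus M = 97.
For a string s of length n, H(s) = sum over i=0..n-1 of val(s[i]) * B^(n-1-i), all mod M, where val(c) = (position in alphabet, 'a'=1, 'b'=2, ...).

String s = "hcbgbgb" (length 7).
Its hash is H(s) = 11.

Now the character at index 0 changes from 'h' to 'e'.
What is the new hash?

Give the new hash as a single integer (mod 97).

val('h') = 8, val('e') = 5
Position k = 0, exponent = n-1-k = 6
B^6 mod M = 5^6 mod 97 = 8
Delta = (5 - 8) * 8 mod 97 = 73
New hash = (11 + 73) mod 97 = 84

Answer: 84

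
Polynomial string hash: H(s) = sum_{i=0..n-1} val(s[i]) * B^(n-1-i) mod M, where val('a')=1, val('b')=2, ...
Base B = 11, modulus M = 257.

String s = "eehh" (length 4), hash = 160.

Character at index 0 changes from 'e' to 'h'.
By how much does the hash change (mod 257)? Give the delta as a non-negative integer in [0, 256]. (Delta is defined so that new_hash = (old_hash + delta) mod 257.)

Delta formula: (val(new) - val(old)) * B^(n-1-k) mod M
  val('h') - val('e') = 8 - 5 = 3
  B^(n-1-k) = 11^3 mod 257 = 46
  Delta = 3 * 46 mod 257 = 138

Answer: 138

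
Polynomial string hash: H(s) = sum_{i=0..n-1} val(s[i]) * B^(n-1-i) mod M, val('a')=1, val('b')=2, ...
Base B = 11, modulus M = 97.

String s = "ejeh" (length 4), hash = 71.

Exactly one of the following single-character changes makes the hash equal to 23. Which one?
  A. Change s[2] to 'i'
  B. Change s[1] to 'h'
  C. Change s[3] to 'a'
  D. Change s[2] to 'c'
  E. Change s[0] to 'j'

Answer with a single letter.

Answer: B

Derivation:
Option A: s[2]='e'->'i', delta=(9-5)*11^1 mod 97 = 44, hash=71+44 mod 97 = 18
Option B: s[1]='j'->'h', delta=(8-10)*11^2 mod 97 = 49, hash=71+49 mod 97 = 23 <-- target
Option C: s[3]='h'->'a', delta=(1-8)*11^0 mod 97 = 90, hash=71+90 mod 97 = 64
Option D: s[2]='e'->'c', delta=(3-5)*11^1 mod 97 = 75, hash=71+75 mod 97 = 49
Option E: s[0]='e'->'j', delta=(10-5)*11^3 mod 97 = 59, hash=71+59 mod 97 = 33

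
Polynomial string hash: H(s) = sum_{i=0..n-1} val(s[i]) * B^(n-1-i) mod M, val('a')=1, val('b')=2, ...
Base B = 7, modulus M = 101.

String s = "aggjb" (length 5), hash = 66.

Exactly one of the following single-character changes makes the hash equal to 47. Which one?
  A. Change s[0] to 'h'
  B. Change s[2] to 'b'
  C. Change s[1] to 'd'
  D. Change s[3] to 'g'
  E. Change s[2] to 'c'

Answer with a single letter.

Option A: s[0]='a'->'h', delta=(8-1)*7^4 mod 101 = 41, hash=66+41 mod 101 = 6
Option B: s[2]='g'->'b', delta=(2-7)*7^2 mod 101 = 58, hash=66+58 mod 101 = 23
Option C: s[1]='g'->'d', delta=(4-7)*7^3 mod 101 = 82, hash=66+82 mod 101 = 47 <-- target
Option D: s[3]='j'->'g', delta=(7-10)*7^1 mod 101 = 80, hash=66+80 mod 101 = 45
Option E: s[2]='g'->'c', delta=(3-7)*7^2 mod 101 = 6, hash=66+6 mod 101 = 72

Answer: C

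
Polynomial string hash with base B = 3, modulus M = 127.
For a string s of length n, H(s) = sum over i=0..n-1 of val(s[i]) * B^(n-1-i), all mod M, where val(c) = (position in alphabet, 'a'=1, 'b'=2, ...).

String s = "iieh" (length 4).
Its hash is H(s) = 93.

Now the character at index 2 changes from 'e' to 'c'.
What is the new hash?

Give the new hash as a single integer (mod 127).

Answer: 87

Derivation:
val('e') = 5, val('c') = 3
Position k = 2, exponent = n-1-k = 1
B^1 mod M = 3^1 mod 127 = 3
Delta = (3 - 5) * 3 mod 127 = 121
New hash = (93 + 121) mod 127 = 87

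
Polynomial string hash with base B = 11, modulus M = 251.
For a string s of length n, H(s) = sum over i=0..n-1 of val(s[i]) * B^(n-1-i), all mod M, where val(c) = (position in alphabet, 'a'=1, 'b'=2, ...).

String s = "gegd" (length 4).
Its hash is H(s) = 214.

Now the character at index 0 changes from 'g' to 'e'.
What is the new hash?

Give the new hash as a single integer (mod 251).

Answer: 62

Derivation:
val('g') = 7, val('e') = 5
Position k = 0, exponent = n-1-k = 3
B^3 mod M = 11^3 mod 251 = 76
Delta = (5 - 7) * 76 mod 251 = 99
New hash = (214 + 99) mod 251 = 62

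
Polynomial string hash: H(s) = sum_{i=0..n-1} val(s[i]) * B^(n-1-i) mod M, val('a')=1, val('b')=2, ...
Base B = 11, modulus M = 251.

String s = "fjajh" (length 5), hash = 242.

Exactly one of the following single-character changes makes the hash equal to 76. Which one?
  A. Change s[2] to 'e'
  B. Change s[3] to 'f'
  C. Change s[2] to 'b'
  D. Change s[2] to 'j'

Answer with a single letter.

Option A: s[2]='a'->'e', delta=(5-1)*11^2 mod 251 = 233, hash=242+233 mod 251 = 224
Option B: s[3]='j'->'f', delta=(6-10)*11^1 mod 251 = 207, hash=242+207 mod 251 = 198
Option C: s[2]='a'->'b', delta=(2-1)*11^2 mod 251 = 121, hash=242+121 mod 251 = 112
Option D: s[2]='a'->'j', delta=(10-1)*11^2 mod 251 = 85, hash=242+85 mod 251 = 76 <-- target

Answer: D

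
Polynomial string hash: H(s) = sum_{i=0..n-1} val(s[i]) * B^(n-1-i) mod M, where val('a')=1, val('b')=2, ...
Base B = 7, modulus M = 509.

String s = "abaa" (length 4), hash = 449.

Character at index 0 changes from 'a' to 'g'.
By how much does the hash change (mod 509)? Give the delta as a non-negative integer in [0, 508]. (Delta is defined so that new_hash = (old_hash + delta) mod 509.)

Answer: 22

Derivation:
Delta formula: (val(new) - val(old)) * B^(n-1-k) mod M
  val('g') - val('a') = 7 - 1 = 6
  B^(n-1-k) = 7^3 mod 509 = 343
  Delta = 6 * 343 mod 509 = 22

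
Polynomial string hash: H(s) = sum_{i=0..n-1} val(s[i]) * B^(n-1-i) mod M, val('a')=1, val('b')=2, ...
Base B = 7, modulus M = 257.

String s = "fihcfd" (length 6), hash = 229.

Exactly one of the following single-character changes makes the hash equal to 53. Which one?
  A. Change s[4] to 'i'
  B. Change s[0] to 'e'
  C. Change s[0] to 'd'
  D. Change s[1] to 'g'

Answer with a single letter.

Answer: D

Derivation:
Option A: s[4]='f'->'i', delta=(9-6)*7^1 mod 257 = 21, hash=229+21 mod 257 = 250
Option B: s[0]='f'->'e', delta=(5-6)*7^5 mod 257 = 155, hash=229+155 mod 257 = 127
Option C: s[0]='f'->'d', delta=(4-6)*7^5 mod 257 = 53, hash=229+53 mod 257 = 25
Option D: s[1]='i'->'g', delta=(7-9)*7^4 mod 257 = 81, hash=229+81 mod 257 = 53 <-- target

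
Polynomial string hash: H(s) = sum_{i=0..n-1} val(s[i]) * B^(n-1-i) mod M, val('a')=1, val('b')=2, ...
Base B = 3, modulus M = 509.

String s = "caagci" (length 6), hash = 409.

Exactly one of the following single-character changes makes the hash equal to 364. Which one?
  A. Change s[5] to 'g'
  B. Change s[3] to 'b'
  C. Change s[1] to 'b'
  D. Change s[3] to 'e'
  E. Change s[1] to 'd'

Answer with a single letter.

Answer: B

Derivation:
Option A: s[5]='i'->'g', delta=(7-9)*3^0 mod 509 = 507, hash=409+507 mod 509 = 407
Option B: s[3]='g'->'b', delta=(2-7)*3^2 mod 509 = 464, hash=409+464 mod 509 = 364 <-- target
Option C: s[1]='a'->'b', delta=(2-1)*3^4 mod 509 = 81, hash=409+81 mod 509 = 490
Option D: s[3]='g'->'e', delta=(5-7)*3^2 mod 509 = 491, hash=409+491 mod 509 = 391
Option E: s[1]='a'->'d', delta=(4-1)*3^4 mod 509 = 243, hash=409+243 mod 509 = 143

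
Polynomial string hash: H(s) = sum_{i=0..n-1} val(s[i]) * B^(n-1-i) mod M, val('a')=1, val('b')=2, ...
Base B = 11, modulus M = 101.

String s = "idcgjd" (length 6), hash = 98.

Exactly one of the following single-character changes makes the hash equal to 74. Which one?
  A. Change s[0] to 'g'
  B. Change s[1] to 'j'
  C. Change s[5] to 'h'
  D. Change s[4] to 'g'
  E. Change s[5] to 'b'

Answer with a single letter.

Answer: B

Derivation:
Option A: s[0]='i'->'g', delta=(7-9)*11^5 mod 101 = 88, hash=98+88 mod 101 = 85
Option B: s[1]='d'->'j', delta=(10-4)*11^4 mod 101 = 77, hash=98+77 mod 101 = 74 <-- target
Option C: s[5]='d'->'h', delta=(8-4)*11^0 mod 101 = 4, hash=98+4 mod 101 = 1
Option D: s[4]='j'->'g', delta=(7-10)*11^1 mod 101 = 68, hash=98+68 mod 101 = 65
Option E: s[5]='d'->'b', delta=(2-4)*11^0 mod 101 = 99, hash=98+99 mod 101 = 96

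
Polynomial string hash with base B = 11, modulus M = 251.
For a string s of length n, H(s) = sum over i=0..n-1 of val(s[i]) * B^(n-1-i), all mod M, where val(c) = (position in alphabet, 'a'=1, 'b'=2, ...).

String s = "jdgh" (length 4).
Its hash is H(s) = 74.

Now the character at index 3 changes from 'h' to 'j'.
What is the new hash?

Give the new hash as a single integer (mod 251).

Answer: 76

Derivation:
val('h') = 8, val('j') = 10
Position k = 3, exponent = n-1-k = 0
B^0 mod M = 11^0 mod 251 = 1
Delta = (10 - 8) * 1 mod 251 = 2
New hash = (74 + 2) mod 251 = 76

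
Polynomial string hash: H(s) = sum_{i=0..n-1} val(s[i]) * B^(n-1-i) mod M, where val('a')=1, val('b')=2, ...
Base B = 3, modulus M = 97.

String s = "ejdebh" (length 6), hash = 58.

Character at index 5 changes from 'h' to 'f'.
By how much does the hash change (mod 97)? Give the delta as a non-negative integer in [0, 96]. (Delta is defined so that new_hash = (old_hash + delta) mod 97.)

Delta formula: (val(new) - val(old)) * B^(n-1-k) mod M
  val('f') - val('h') = 6 - 8 = -2
  B^(n-1-k) = 3^0 mod 97 = 1
  Delta = -2 * 1 mod 97 = 95

Answer: 95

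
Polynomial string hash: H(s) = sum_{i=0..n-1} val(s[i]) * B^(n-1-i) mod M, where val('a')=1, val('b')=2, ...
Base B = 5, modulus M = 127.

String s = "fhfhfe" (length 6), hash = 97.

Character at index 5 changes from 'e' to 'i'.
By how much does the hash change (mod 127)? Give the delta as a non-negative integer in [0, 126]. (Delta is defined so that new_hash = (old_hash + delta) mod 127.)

Delta formula: (val(new) - val(old)) * B^(n-1-k) mod M
  val('i') - val('e') = 9 - 5 = 4
  B^(n-1-k) = 5^0 mod 127 = 1
  Delta = 4 * 1 mod 127 = 4

Answer: 4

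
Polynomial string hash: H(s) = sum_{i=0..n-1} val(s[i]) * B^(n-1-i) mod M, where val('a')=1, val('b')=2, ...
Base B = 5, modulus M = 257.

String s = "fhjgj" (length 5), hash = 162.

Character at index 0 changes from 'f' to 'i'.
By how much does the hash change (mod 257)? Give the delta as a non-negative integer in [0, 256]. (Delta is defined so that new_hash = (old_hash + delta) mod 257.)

Answer: 76

Derivation:
Delta formula: (val(new) - val(old)) * B^(n-1-k) mod M
  val('i') - val('f') = 9 - 6 = 3
  B^(n-1-k) = 5^4 mod 257 = 111
  Delta = 3 * 111 mod 257 = 76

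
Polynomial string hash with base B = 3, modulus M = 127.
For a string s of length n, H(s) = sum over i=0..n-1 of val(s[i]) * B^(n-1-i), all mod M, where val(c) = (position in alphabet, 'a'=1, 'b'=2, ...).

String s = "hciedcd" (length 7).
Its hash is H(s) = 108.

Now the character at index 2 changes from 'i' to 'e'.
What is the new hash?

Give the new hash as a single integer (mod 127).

val('i') = 9, val('e') = 5
Position k = 2, exponent = n-1-k = 4
B^4 mod M = 3^4 mod 127 = 81
Delta = (5 - 9) * 81 mod 127 = 57
New hash = (108 + 57) mod 127 = 38

Answer: 38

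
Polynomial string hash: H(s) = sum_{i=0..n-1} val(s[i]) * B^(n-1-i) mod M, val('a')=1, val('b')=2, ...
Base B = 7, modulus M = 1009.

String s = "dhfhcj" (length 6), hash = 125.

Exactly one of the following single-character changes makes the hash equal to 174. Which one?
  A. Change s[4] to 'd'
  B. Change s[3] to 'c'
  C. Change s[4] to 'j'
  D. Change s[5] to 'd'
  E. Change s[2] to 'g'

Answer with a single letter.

Answer: C

Derivation:
Option A: s[4]='c'->'d', delta=(4-3)*7^1 mod 1009 = 7, hash=125+7 mod 1009 = 132
Option B: s[3]='h'->'c', delta=(3-8)*7^2 mod 1009 = 764, hash=125+764 mod 1009 = 889
Option C: s[4]='c'->'j', delta=(10-3)*7^1 mod 1009 = 49, hash=125+49 mod 1009 = 174 <-- target
Option D: s[5]='j'->'d', delta=(4-10)*7^0 mod 1009 = 1003, hash=125+1003 mod 1009 = 119
Option E: s[2]='f'->'g', delta=(7-6)*7^3 mod 1009 = 343, hash=125+343 mod 1009 = 468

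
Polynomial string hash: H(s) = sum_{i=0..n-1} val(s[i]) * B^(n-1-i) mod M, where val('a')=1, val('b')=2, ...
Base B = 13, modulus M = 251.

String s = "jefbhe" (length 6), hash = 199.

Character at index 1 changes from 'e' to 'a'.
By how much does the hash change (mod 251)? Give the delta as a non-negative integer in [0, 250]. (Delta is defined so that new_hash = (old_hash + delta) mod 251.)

Answer: 212

Derivation:
Delta formula: (val(new) - val(old)) * B^(n-1-k) mod M
  val('a') - val('e') = 1 - 5 = -4
  B^(n-1-k) = 13^4 mod 251 = 198
  Delta = -4 * 198 mod 251 = 212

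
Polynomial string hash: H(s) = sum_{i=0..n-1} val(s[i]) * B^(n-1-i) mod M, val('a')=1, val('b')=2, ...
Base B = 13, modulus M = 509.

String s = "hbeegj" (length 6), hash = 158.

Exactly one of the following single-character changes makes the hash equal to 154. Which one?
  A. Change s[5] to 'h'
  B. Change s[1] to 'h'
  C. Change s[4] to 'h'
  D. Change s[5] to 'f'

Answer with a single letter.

Option A: s[5]='j'->'h', delta=(8-10)*13^0 mod 509 = 507, hash=158+507 mod 509 = 156
Option B: s[1]='b'->'h', delta=(8-2)*13^4 mod 509 = 342, hash=158+342 mod 509 = 500
Option C: s[4]='g'->'h', delta=(8-7)*13^1 mod 509 = 13, hash=158+13 mod 509 = 171
Option D: s[5]='j'->'f', delta=(6-10)*13^0 mod 509 = 505, hash=158+505 mod 509 = 154 <-- target

Answer: D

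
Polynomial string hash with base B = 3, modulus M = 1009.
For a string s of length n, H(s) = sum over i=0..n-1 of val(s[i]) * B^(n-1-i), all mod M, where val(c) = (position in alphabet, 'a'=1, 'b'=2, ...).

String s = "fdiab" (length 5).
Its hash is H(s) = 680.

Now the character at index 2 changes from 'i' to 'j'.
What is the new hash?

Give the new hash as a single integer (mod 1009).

val('i') = 9, val('j') = 10
Position k = 2, exponent = n-1-k = 2
B^2 mod M = 3^2 mod 1009 = 9
Delta = (10 - 9) * 9 mod 1009 = 9
New hash = (680 + 9) mod 1009 = 689

Answer: 689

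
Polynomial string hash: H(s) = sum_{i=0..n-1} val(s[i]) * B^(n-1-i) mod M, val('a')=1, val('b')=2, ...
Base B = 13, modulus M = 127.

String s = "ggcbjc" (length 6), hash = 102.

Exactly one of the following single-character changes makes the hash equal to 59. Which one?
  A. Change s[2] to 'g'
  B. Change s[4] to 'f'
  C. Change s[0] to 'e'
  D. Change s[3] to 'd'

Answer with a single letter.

Option A: s[2]='c'->'g', delta=(7-3)*13^3 mod 127 = 25, hash=102+25 mod 127 = 0
Option B: s[4]='j'->'f', delta=(6-10)*13^1 mod 127 = 75, hash=102+75 mod 127 = 50
Option C: s[0]='g'->'e', delta=(5-7)*13^5 mod 127 = 110, hash=102+110 mod 127 = 85
Option D: s[3]='b'->'d', delta=(4-2)*13^2 mod 127 = 84, hash=102+84 mod 127 = 59 <-- target

Answer: D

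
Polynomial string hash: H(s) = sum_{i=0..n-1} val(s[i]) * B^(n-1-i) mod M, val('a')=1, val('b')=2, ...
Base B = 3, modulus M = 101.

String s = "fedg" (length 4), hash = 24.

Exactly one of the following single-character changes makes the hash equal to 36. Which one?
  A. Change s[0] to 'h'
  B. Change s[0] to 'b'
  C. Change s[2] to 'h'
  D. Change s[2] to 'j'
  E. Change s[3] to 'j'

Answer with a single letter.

Option A: s[0]='f'->'h', delta=(8-6)*3^3 mod 101 = 54, hash=24+54 mod 101 = 78
Option B: s[0]='f'->'b', delta=(2-6)*3^3 mod 101 = 94, hash=24+94 mod 101 = 17
Option C: s[2]='d'->'h', delta=(8-4)*3^1 mod 101 = 12, hash=24+12 mod 101 = 36 <-- target
Option D: s[2]='d'->'j', delta=(10-4)*3^1 mod 101 = 18, hash=24+18 mod 101 = 42
Option E: s[3]='g'->'j', delta=(10-7)*3^0 mod 101 = 3, hash=24+3 mod 101 = 27

Answer: C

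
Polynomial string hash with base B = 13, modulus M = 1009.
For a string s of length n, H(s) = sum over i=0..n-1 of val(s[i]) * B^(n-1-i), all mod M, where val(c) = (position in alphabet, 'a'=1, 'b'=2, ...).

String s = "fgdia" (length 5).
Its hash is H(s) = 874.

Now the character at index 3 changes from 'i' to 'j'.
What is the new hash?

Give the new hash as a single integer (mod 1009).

val('i') = 9, val('j') = 10
Position k = 3, exponent = n-1-k = 1
B^1 mod M = 13^1 mod 1009 = 13
Delta = (10 - 9) * 13 mod 1009 = 13
New hash = (874 + 13) mod 1009 = 887

Answer: 887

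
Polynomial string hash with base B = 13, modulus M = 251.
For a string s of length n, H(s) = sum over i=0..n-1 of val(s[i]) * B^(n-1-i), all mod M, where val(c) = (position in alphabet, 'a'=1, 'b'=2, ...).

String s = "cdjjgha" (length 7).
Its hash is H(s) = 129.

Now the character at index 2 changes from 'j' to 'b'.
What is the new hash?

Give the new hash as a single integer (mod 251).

Answer: 51

Derivation:
val('j') = 10, val('b') = 2
Position k = 2, exponent = n-1-k = 4
B^4 mod M = 13^4 mod 251 = 198
Delta = (2 - 10) * 198 mod 251 = 173
New hash = (129 + 173) mod 251 = 51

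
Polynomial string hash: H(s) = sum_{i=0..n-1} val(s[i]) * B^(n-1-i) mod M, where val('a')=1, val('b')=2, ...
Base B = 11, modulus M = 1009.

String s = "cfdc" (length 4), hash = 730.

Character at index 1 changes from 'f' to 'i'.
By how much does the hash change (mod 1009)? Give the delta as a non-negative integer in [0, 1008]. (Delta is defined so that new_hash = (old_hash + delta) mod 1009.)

Delta formula: (val(new) - val(old)) * B^(n-1-k) mod M
  val('i') - val('f') = 9 - 6 = 3
  B^(n-1-k) = 11^2 mod 1009 = 121
  Delta = 3 * 121 mod 1009 = 363

Answer: 363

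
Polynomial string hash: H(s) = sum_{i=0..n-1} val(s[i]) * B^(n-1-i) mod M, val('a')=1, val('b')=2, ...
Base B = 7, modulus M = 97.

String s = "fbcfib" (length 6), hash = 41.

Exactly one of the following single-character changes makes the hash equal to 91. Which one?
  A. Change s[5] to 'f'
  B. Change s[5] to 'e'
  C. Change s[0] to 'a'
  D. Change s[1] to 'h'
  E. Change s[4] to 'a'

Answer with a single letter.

Answer: D

Derivation:
Option A: s[5]='b'->'f', delta=(6-2)*7^0 mod 97 = 4, hash=41+4 mod 97 = 45
Option B: s[5]='b'->'e', delta=(5-2)*7^0 mod 97 = 3, hash=41+3 mod 97 = 44
Option C: s[0]='f'->'a', delta=(1-6)*7^5 mod 97 = 64, hash=41+64 mod 97 = 8
Option D: s[1]='b'->'h', delta=(8-2)*7^4 mod 97 = 50, hash=41+50 mod 97 = 91 <-- target
Option E: s[4]='i'->'a', delta=(1-9)*7^1 mod 97 = 41, hash=41+41 mod 97 = 82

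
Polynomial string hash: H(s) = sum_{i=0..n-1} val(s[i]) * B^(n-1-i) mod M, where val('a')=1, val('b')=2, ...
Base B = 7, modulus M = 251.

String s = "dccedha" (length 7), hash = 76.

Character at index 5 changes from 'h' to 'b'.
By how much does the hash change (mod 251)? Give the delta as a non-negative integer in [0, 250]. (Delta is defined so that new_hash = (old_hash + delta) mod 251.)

Delta formula: (val(new) - val(old)) * B^(n-1-k) mod M
  val('b') - val('h') = 2 - 8 = -6
  B^(n-1-k) = 7^1 mod 251 = 7
  Delta = -6 * 7 mod 251 = 209

Answer: 209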